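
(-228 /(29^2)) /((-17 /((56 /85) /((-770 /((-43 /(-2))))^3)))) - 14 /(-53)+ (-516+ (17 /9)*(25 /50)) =-2432750987872776974 /4725702420429375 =-514.79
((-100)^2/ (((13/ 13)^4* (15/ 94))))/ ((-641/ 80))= -7821.11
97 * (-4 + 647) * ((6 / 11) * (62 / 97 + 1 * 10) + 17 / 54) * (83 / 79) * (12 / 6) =801813.33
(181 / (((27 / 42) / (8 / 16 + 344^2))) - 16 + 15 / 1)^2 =1110108981616804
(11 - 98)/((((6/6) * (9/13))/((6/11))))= -754/11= -68.55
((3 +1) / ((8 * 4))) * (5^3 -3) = 61 / 4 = 15.25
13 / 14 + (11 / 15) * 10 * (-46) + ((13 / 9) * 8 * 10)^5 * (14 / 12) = 59615991383296679 / 2480058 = 24038144020.54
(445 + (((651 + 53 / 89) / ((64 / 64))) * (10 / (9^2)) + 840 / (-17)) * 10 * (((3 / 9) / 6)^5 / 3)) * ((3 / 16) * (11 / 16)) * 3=212539910835065 / 1235051877888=172.09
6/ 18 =1/ 3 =0.33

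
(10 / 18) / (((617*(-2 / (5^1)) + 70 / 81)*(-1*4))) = 225 / 398416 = 0.00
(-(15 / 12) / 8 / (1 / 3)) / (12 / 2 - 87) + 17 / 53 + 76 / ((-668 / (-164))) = 145185023 / 7647264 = 18.99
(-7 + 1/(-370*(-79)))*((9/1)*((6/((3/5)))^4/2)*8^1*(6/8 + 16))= -123379227000/2923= -42209793.71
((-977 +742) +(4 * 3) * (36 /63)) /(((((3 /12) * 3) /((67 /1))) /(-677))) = 289753292 /21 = 13797775.81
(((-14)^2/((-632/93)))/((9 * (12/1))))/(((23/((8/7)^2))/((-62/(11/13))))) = 199888/179883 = 1.11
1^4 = 1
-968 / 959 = -1.01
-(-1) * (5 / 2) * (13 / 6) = 5.42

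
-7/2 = -3.50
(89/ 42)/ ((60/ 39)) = 1.38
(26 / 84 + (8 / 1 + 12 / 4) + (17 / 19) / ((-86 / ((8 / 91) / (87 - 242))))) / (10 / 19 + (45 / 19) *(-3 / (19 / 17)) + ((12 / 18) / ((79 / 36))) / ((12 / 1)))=-167677038719 / 86076435510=-1.95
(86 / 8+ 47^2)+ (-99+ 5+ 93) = 8875 / 4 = 2218.75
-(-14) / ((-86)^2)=7 / 3698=0.00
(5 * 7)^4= 1500625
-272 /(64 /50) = -425 /2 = -212.50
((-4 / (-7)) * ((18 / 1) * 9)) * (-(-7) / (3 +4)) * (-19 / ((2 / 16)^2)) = -787968 / 7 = -112566.86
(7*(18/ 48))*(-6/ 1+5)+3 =3/ 8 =0.38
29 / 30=0.97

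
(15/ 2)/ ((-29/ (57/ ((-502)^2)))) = -855/ 14616232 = -0.00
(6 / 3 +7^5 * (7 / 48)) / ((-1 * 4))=-117745 / 192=-613.26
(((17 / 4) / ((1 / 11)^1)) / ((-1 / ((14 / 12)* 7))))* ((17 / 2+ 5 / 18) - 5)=-155771 / 108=-1442.32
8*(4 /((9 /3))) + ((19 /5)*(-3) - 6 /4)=-67 /30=-2.23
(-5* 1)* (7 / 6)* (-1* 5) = 29.17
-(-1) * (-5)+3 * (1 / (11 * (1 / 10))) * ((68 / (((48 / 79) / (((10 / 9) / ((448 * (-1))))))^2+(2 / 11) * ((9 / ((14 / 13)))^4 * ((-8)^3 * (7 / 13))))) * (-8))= -166103520160 / 33274220607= -4.99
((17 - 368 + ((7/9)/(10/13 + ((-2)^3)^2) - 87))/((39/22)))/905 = -36509803/133732755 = -0.27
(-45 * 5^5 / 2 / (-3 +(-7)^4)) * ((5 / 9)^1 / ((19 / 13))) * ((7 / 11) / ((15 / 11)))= -1421875 / 273372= -5.20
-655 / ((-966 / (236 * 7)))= 77290 / 69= 1120.14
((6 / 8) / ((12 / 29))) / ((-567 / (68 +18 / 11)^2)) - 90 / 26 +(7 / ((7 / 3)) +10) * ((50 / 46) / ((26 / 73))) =1699428851 / 82053972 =20.71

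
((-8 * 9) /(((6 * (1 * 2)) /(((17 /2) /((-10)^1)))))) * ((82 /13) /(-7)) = -2091 /455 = -4.60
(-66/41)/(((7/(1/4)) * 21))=-11/4018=-0.00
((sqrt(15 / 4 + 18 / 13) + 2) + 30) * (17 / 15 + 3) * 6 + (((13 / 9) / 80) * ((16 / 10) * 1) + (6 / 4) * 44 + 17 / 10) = 62 * sqrt(3471) / 65 + 193799 / 225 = 917.52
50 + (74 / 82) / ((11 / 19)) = 23253 / 451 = 51.56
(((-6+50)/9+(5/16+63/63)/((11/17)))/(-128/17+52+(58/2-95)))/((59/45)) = -931345/3800544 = -0.25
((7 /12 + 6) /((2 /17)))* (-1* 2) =-111.92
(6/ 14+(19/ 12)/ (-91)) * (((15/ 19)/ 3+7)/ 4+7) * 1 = 150415/ 41496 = 3.62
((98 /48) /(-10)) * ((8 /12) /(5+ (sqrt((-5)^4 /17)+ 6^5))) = -6481573 /370528816320+ 245 * sqrt(17) /74105763264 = -0.00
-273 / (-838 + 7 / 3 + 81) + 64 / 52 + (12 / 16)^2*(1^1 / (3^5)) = 2534713 / 1589328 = 1.59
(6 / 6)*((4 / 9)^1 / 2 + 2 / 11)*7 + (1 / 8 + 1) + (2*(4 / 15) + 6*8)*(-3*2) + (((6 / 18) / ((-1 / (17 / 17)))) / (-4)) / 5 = -1137431 / 3960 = -287.23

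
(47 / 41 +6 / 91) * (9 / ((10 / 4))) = 81414 / 18655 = 4.36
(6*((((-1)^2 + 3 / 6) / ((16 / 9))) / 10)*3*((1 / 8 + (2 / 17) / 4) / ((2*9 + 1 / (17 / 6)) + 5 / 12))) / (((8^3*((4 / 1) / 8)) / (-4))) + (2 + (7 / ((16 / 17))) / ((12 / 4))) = 150527839 / 33607680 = 4.48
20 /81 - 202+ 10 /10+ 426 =18245 /81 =225.25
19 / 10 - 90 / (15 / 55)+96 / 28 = -22727 / 70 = -324.67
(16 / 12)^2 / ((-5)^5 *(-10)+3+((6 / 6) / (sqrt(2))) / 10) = 100009600 / 1758150016191 -160 *sqrt(2) / 1758150016191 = 0.00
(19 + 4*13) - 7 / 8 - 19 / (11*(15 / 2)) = 92261 / 1320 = 69.89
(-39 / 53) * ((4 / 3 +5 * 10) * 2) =-4004 / 53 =-75.55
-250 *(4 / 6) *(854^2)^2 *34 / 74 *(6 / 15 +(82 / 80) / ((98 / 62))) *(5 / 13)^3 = -197512652595125000 / 81289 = -2429758670854.91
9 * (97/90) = 97/10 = 9.70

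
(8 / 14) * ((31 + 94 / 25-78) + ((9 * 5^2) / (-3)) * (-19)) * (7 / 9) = 138176 / 225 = 614.12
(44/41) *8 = 352/41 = 8.59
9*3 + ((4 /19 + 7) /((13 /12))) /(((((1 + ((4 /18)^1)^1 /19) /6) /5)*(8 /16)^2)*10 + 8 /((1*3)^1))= 2158947 /73385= 29.42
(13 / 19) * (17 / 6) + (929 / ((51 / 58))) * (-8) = -16376371 / 1938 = -8450.14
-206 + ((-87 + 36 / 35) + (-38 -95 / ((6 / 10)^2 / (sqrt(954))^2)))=-252079.97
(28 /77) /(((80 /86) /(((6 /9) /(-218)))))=-43 /35970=-0.00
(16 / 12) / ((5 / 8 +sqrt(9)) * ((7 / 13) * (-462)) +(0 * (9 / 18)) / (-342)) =-208 / 140679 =-0.00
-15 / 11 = -1.36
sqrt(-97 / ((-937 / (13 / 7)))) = sqrt(8270899) / 6559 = 0.44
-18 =-18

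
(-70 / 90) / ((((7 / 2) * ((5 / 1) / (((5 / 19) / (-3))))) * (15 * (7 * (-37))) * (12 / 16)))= -8 / 5979015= -0.00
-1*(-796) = 796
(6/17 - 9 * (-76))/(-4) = -5817/34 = -171.09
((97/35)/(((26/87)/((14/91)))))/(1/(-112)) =-135024/845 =-159.79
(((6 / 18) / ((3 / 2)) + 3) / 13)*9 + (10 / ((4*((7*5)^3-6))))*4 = 1243331 / 557297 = 2.23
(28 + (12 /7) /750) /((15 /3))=5.60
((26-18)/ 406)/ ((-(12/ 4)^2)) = -4/ 1827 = -0.00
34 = 34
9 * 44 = 396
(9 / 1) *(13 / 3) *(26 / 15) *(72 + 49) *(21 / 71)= 858858 / 355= 2419.32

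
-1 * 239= -239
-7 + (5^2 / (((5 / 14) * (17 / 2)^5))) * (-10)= -9961399 / 1419857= -7.02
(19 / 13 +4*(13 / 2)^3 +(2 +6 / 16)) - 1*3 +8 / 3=343825 / 312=1102.00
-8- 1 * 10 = -18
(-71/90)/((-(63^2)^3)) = 71/5627115198810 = 0.00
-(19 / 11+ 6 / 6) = -30 / 11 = -2.73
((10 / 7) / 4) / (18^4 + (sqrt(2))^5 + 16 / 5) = 410075 / 120538166882 - 125 * sqrt(2) / 964305335056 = 0.00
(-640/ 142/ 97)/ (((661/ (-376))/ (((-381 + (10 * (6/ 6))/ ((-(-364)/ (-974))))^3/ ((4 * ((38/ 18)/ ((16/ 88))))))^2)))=6359569125242295497631929512058880/ 112920415791047206088747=56319037445.01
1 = 1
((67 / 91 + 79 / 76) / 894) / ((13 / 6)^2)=36843 / 87075898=0.00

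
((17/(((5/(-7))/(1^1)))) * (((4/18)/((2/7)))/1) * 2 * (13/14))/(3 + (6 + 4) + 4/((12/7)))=-2.24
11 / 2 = 5.50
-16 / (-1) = 16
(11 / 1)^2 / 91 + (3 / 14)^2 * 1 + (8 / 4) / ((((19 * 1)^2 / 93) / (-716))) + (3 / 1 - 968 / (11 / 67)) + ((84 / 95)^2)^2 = -1299160323919347 / 207536192500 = -6259.92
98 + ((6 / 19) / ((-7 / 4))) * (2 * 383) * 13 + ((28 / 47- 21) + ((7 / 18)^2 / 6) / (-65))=-1358063630579 / 789876360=-1719.34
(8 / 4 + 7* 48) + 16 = 354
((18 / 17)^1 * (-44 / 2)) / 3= -132 / 17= -7.76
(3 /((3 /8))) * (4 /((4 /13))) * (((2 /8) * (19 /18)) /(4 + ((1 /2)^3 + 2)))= 1976 /441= 4.48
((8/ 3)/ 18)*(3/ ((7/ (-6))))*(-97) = 776/ 21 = 36.95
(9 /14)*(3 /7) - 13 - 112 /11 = -24693 /1078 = -22.91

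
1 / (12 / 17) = 17 / 12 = 1.42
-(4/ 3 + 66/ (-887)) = -3350/ 2661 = -1.26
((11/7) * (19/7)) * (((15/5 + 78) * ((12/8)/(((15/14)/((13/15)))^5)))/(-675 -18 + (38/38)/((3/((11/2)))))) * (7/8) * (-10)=10423394072/4587890625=2.27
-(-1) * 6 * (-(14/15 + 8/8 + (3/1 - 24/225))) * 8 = -5792/25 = -231.68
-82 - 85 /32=-2709 /32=-84.66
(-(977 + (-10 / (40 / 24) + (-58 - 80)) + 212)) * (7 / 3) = -7315 / 3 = -2438.33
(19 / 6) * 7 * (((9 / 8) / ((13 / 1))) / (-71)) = -399 / 14768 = -0.03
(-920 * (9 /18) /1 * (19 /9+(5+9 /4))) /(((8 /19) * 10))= -1022.70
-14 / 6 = -7 / 3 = -2.33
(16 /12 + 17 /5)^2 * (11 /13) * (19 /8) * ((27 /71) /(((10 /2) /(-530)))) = -2359401 /1300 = -1814.92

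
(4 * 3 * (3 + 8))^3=2299968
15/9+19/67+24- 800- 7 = -156991/201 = -781.05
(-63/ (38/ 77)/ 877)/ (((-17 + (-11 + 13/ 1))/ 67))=108339/ 166630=0.65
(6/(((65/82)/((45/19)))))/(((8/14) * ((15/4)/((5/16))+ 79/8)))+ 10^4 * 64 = 3952008856/6175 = 640001.43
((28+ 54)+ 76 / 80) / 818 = 1659 / 16360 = 0.10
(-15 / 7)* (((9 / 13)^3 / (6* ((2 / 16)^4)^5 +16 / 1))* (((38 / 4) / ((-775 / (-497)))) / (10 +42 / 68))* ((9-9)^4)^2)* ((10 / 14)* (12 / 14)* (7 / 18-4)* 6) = 0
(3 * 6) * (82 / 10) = 738 / 5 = 147.60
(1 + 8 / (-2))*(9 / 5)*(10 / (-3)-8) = 306 / 5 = 61.20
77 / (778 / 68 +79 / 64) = 83776 / 13791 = 6.07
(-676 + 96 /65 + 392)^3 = -6193011012544 /274625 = -22550791.12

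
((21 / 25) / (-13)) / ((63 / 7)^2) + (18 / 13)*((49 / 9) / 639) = 0.01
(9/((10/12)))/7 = 1.54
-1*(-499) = 499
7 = 7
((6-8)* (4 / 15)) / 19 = -8 / 285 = -0.03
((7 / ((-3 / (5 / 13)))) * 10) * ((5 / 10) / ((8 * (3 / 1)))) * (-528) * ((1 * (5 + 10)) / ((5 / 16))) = 61600 / 13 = 4738.46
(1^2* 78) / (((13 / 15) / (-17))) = -1530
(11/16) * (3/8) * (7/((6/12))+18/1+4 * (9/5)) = 1617/160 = 10.11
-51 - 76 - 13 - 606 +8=-738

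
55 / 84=0.65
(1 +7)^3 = 512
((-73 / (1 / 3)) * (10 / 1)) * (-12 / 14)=1877.14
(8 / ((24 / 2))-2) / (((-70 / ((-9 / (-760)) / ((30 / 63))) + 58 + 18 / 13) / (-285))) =-33345 / 241789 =-0.14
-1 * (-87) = 87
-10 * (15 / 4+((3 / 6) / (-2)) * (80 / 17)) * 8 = -3500 / 17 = -205.88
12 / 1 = 12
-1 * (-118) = 118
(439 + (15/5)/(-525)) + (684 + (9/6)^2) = 787671/700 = 1125.24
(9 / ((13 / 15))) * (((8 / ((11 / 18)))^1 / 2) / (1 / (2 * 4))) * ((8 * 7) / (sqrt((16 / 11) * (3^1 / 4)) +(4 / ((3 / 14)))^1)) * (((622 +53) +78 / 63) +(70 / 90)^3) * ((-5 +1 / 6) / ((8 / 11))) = -6947807.95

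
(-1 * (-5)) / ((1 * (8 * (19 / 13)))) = 0.43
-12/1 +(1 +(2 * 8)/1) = 5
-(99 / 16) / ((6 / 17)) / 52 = -561 / 1664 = -0.34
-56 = -56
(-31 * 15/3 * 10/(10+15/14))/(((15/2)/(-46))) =2576/3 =858.67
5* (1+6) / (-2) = -17.50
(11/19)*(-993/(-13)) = 10923/247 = 44.22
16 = 16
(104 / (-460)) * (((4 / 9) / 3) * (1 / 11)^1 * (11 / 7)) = -104 / 21735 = -0.00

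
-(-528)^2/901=-278784/901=-309.42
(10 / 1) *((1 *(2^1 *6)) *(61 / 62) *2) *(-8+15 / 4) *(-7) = 217770 / 31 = 7024.84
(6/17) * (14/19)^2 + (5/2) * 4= 62546/6137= 10.19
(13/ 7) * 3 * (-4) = -156/ 7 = -22.29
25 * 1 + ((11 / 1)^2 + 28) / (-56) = 1251 / 56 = 22.34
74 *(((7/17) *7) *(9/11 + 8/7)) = 78218/187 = 418.28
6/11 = 0.55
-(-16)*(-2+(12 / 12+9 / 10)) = -8 / 5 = -1.60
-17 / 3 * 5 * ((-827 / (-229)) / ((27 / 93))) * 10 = -21791450 / 6183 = -3524.41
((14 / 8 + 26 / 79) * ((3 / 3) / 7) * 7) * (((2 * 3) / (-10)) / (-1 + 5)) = -1971 / 6320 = -0.31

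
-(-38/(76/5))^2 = -25/4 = -6.25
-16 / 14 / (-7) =8 / 49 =0.16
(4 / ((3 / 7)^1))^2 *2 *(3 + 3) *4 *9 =37632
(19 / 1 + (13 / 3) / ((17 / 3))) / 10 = 168 / 85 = 1.98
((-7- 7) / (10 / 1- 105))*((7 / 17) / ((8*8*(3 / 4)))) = 49 / 38760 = 0.00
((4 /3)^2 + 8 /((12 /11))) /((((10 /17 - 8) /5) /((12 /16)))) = -3485 /756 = -4.61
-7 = -7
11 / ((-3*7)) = -11 / 21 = -0.52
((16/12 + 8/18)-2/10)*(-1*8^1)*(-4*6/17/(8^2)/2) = 0.14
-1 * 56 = -56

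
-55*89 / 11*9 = -4005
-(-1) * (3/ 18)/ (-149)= -1/ 894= -0.00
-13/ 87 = -0.15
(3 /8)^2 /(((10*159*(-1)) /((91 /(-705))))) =0.00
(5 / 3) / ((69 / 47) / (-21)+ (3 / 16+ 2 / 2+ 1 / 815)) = 1.49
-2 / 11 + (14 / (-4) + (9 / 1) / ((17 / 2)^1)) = -981 / 374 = -2.62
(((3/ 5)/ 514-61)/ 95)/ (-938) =156767/ 229012700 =0.00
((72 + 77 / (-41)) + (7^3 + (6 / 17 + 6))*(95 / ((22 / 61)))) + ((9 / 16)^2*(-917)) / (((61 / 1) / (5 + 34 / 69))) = 253527952157833 / 2753741056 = 92066.74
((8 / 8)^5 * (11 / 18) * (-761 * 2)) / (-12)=8371 / 108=77.51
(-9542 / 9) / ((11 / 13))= -124046 / 99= -1252.99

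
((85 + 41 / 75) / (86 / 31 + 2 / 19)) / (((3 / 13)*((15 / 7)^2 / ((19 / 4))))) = 2858595467 / 21465000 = 133.17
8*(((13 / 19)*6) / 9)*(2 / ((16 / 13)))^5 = 4826809 / 116736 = 41.35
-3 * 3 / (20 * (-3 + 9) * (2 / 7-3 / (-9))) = -0.12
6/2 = 3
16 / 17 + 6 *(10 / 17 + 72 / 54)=212 / 17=12.47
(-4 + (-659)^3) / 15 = -95397061 / 5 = -19079412.20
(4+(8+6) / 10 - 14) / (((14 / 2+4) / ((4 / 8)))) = -0.39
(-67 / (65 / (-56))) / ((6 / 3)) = 1876 / 65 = 28.86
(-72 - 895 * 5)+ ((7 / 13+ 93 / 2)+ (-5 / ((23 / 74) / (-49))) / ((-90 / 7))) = -24548759 / 5382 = -4561.27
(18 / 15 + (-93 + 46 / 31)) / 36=-13999 / 5580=-2.51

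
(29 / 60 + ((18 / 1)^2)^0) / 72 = 89 / 4320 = 0.02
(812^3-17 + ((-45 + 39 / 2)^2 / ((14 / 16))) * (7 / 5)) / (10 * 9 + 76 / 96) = 64246602168 / 10895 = 5896888.68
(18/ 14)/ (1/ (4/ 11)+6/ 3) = 36/ 133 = 0.27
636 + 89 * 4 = 992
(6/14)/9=1/21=0.05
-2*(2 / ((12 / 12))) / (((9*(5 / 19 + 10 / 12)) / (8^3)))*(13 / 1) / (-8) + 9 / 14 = 1773871 / 5250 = 337.88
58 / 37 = 1.57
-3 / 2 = -1.50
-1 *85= -85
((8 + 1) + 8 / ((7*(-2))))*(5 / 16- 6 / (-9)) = 2773 / 336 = 8.25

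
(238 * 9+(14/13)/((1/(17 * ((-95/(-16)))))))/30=234073/3120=75.02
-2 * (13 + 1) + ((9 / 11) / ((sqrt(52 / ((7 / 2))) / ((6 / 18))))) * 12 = -28 + 9 * sqrt(182) / 143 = -27.15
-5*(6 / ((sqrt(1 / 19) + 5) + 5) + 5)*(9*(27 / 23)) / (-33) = 478575 / 53383 - 270*sqrt(19) / 53383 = 8.94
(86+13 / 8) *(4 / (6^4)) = 701 / 2592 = 0.27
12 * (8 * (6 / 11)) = 576 / 11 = 52.36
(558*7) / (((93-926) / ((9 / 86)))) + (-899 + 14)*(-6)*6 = 163025109 / 5117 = 31859.51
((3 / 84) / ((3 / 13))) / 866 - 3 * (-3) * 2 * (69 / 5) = 90348113 / 363720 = 248.40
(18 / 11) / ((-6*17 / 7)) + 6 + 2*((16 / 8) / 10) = 5879 / 935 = 6.29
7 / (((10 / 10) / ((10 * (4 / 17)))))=280 / 17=16.47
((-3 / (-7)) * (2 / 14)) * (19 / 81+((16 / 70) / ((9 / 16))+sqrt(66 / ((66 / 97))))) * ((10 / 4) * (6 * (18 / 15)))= 3634 / 5145+54 * sqrt(97) / 49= 11.56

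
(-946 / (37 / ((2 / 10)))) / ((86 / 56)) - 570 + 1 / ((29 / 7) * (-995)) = -122421429 / 213527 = -573.33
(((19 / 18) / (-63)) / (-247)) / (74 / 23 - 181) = -23 / 60280038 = -0.00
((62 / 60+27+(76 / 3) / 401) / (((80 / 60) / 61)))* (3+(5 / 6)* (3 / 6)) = 281780167 / 64160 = 4391.84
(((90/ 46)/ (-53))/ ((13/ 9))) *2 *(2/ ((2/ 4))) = -3240/ 15847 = -0.20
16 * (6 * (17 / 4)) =408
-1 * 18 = -18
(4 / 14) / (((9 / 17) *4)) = 17 / 126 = 0.13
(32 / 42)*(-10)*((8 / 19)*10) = -12800 / 399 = -32.08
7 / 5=1.40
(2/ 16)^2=1/ 64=0.02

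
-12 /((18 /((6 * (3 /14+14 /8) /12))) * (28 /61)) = -1.43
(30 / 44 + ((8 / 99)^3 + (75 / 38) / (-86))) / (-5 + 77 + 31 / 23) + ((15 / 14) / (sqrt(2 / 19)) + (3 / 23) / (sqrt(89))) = 6870111109 / 764195848812 + 3 * sqrt(89) / 2047 + 15 * sqrt(38) / 28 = 3.33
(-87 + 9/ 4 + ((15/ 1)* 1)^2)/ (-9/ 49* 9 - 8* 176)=-27489/ 276292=-0.10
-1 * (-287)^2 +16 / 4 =-82365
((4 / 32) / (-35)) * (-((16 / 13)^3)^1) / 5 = 512 / 384475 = 0.00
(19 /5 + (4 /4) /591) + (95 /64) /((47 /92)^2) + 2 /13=9.64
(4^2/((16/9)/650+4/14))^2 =26830440000/8720209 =3076.81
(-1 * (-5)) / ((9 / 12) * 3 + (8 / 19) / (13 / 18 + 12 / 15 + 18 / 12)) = 6460 / 3087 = 2.09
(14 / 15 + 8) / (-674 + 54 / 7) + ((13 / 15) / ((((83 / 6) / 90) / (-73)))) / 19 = -1195796333 / 55163460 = -21.68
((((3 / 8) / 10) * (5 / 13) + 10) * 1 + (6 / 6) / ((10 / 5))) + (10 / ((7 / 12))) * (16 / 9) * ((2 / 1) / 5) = 99175 / 4368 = 22.70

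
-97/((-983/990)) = 96030/983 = 97.69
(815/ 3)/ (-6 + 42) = 815/ 108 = 7.55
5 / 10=1 / 2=0.50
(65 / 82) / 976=65 / 80032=0.00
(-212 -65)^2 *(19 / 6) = 1457851 / 6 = 242975.17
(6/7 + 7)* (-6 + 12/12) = -275/7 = -39.29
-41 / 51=-0.80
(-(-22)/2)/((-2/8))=-44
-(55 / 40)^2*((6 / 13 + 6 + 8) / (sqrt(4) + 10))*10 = -28435 / 1248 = -22.78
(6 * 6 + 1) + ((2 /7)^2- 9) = 1376 /49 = 28.08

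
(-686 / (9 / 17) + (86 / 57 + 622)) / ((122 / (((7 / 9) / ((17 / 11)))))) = -4425883 / 1595943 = -2.77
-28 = -28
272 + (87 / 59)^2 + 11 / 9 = 8627900 / 31329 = 275.40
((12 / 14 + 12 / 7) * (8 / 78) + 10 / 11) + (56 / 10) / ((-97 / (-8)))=793614 / 485485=1.63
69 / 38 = 1.82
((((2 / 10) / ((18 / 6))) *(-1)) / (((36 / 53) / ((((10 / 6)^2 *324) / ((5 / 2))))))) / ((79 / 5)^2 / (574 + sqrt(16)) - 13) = 1531700 / 544827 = 2.81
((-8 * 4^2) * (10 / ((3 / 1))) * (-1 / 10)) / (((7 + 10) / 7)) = 896 / 51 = 17.57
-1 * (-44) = 44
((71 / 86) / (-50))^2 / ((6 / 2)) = 5041 / 55470000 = 0.00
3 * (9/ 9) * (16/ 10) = 24/ 5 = 4.80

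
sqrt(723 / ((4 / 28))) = 71.14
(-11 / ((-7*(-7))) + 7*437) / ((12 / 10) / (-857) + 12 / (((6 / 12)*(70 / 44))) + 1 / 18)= 11560244400 / 57219169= 202.03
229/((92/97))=22213/92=241.45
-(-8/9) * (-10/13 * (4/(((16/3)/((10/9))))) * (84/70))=-80/117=-0.68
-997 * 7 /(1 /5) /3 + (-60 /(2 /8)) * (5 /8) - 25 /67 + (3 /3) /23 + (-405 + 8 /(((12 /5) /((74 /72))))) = -1013843627 /83214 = -12183.57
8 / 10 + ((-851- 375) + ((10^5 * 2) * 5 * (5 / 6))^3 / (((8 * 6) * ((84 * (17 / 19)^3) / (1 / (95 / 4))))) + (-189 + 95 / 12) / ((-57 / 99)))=26792968747107963724207 / 3175664940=8436963361477.29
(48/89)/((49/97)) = 4656/4361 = 1.07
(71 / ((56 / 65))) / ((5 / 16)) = 1846 / 7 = 263.71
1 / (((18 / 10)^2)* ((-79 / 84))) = -700 / 2133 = -0.33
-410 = -410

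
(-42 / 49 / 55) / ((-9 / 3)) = 2 / 385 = 0.01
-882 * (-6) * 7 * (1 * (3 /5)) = 22226.40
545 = 545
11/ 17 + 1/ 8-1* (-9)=9.77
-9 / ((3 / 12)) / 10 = -18 / 5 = -3.60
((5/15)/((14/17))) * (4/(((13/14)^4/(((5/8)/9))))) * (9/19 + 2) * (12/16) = 1370285/4883931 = 0.28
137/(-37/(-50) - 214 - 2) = -6850/10763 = -0.64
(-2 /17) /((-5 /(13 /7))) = 26 /595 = 0.04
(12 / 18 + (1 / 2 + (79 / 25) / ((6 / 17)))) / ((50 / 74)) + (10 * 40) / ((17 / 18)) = 4659137 / 10625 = 438.51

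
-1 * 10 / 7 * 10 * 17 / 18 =-13.49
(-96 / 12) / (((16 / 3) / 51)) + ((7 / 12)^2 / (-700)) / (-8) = -8812793 / 115200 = -76.50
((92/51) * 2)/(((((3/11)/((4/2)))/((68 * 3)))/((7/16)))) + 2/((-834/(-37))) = 984713/417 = 2361.42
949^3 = 854670349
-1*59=-59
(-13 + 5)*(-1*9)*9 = 648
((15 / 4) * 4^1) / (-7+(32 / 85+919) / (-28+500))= -601800 / 202693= -2.97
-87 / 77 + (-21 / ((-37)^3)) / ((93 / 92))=-136561553 / 120908711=-1.13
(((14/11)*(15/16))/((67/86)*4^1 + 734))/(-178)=-645/70926592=-0.00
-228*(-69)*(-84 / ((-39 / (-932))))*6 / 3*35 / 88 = -3592244880 / 143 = -25120593.57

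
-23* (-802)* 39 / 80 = 359697 / 40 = 8992.42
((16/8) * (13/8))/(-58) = -13/232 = -0.06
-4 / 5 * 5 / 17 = -4 / 17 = -0.24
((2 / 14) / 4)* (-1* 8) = -2 / 7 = -0.29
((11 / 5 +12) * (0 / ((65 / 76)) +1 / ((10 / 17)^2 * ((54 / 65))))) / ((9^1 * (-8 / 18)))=-266747 / 21600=-12.35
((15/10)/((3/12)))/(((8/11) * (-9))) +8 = 85/12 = 7.08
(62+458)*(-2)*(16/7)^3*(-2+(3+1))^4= -68157440/343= -198709.74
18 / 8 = 9 / 4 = 2.25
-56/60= -14/15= -0.93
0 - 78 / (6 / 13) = -169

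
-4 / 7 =-0.57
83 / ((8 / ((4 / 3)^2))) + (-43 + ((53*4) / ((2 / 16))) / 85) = -3521 / 765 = -4.60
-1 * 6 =-6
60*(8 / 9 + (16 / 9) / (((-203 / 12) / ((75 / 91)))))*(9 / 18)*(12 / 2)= 2667680 / 18473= 144.41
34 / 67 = 0.51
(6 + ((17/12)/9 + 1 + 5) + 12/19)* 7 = 183701/2052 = 89.52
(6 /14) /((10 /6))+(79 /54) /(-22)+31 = 1296907 /41580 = 31.19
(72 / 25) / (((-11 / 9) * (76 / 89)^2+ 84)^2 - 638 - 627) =365912749512 / 716841508588375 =0.00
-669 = -669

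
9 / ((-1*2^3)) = -9 / 8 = -1.12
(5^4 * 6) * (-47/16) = -88125/8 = -11015.62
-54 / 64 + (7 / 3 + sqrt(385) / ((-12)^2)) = sqrt(385) / 144 + 143 / 96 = 1.63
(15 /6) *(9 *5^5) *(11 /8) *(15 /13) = 23203125 /208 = 111553.49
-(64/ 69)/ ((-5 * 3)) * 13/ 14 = 416/ 7245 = 0.06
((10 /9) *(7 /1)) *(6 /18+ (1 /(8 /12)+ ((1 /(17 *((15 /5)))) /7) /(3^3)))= 176725 /12393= 14.26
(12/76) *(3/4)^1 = 9/76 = 0.12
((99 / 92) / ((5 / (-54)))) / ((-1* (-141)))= -891 / 10810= -0.08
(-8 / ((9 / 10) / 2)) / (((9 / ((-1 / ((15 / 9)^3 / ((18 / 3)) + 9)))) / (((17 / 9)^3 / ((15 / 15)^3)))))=1572160 / 1154007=1.36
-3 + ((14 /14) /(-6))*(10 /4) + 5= 19 /12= 1.58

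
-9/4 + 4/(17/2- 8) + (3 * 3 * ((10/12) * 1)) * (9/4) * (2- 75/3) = -3059/8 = -382.38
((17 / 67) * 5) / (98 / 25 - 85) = -0.02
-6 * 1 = -6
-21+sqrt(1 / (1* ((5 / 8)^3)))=-18.98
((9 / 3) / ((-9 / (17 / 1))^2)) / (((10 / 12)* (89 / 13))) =7514 / 4005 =1.88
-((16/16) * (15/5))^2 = -9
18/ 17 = 1.06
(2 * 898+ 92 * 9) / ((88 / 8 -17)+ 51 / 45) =-539.18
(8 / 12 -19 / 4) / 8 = -49 / 96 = -0.51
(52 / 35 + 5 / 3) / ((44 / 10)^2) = 1655 / 10164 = 0.16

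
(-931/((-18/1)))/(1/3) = 931/6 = 155.17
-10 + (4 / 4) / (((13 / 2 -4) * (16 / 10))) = -39 / 4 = -9.75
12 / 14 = 6 / 7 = 0.86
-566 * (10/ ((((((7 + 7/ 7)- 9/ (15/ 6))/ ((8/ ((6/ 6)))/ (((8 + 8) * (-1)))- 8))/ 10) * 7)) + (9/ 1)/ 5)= 5621512/ 385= 14601.33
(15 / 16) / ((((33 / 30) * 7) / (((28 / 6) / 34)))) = 0.02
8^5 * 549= 17989632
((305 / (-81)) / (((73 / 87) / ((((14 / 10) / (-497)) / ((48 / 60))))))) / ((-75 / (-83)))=146827 / 8396460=0.02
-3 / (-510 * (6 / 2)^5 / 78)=13 / 6885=0.00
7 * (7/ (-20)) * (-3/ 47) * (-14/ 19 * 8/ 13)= -0.07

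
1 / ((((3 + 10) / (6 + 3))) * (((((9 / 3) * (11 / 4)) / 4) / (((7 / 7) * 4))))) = 192 / 143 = 1.34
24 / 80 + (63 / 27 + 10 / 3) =179 / 30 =5.97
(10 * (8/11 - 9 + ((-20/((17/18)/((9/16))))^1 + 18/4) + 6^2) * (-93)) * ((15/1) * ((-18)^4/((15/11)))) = -370887556320/17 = -21816915077.65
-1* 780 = -780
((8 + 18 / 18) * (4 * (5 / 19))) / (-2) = -90 / 19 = -4.74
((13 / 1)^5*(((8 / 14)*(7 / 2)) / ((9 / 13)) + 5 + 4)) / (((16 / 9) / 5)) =12415109.69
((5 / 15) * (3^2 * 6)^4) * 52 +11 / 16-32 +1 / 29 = 68387230543 / 464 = 147386272.72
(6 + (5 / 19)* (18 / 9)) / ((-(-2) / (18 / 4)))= 279 / 19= 14.68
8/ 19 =0.42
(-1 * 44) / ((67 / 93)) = -4092 / 67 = -61.07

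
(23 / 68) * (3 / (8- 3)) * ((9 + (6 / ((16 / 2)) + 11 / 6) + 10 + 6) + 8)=7.22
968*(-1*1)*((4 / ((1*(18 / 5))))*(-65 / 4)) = 157300 / 9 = 17477.78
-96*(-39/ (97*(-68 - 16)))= -312/ 679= -0.46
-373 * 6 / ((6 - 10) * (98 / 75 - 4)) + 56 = -61301 / 404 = -151.74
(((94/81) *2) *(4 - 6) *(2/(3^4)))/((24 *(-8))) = 47/78732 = 0.00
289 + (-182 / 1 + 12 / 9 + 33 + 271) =1237 / 3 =412.33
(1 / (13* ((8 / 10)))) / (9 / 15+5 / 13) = 0.10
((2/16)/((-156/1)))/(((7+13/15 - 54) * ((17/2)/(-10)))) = -25/1223456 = -0.00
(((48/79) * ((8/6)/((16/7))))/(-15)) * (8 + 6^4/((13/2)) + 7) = -26012/5135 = -5.07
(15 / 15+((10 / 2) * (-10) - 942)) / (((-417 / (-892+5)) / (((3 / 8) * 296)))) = -32523629 / 139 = -233982.94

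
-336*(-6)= 2016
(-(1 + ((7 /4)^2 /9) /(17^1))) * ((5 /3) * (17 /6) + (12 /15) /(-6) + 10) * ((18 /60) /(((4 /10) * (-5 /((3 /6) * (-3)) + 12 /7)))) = -22949927 /10379520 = -2.21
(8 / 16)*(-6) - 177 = -180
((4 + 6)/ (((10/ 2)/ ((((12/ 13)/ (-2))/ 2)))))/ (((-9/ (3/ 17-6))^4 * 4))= -43923/ 2171546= -0.02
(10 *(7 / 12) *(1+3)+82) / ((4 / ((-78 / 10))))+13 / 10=-2041 / 10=-204.10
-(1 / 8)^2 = -1 / 64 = -0.02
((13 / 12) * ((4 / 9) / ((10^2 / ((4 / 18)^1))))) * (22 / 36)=0.00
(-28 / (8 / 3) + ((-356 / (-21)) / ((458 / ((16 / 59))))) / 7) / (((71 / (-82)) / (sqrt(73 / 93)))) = 1709813201*sqrt(6789) / 13114330551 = 10.74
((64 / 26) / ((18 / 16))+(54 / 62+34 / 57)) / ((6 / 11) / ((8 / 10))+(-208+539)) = 5542042 / 502858161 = 0.01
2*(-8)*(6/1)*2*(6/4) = -288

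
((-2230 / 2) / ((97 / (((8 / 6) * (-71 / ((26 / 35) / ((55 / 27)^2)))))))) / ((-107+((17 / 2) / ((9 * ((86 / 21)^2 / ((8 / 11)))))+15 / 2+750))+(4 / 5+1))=3409464959862500 / 365904804097989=9.32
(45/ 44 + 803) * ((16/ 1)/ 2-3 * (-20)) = 601409/ 11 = 54673.55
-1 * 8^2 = -64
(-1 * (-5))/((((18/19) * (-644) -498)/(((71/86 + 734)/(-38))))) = 9575/109736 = 0.09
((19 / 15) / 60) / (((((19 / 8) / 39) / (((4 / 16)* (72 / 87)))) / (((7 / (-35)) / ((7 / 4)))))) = -208 / 25375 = -0.01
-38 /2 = -19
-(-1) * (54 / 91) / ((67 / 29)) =1566 / 6097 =0.26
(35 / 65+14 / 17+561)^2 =15446015524 / 48841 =316251.01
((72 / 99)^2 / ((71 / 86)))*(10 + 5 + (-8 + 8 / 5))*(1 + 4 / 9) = 3076736 / 386595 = 7.96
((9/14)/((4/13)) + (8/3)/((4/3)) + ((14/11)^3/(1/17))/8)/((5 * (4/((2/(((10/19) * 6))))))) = 799691/2981440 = 0.27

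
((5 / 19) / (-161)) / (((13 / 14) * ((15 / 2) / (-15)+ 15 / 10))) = -10 / 5681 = -0.00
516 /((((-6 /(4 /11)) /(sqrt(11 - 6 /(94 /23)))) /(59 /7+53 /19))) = -4105984 * sqrt(329) /68761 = -1083.11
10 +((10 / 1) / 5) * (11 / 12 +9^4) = 78803 / 6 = 13133.83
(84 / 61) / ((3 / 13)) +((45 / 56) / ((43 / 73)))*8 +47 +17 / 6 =7349633 / 110166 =66.71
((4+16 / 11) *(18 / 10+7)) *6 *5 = 1440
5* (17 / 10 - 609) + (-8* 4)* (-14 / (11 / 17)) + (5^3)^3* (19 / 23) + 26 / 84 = 8559812873 / 5313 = 1611107.26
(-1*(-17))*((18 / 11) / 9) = 34 / 11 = 3.09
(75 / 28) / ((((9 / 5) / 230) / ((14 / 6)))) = 14375 / 18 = 798.61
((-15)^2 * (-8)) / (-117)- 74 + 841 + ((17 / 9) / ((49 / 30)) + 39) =1571876 / 1911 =822.54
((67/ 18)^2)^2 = 20151121/ 104976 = 191.96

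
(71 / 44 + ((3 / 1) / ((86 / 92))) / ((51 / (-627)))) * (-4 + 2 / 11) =25560087 / 176902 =144.49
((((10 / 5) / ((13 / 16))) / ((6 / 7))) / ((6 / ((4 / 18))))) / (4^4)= 0.00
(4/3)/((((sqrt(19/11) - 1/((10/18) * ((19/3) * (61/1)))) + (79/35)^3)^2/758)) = 99812837577715943289171018351482125000/12546157139847566580425489887099879321 - 4675233407448242354695901354125000000 * sqrt(209)/37638471419542699741276469661299637963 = 6.16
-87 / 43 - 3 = -216 / 43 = -5.02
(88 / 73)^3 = 681472 / 389017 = 1.75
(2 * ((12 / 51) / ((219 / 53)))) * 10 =4240 / 3723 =1.14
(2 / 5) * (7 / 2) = 7 / 5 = 1.40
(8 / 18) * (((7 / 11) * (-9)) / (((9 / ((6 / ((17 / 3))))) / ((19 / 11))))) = -1064 / 2057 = -0.52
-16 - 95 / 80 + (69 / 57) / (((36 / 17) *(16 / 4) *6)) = -281759 / 16416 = -17.16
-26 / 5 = -5.20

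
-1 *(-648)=648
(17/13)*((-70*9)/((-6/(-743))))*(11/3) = -4862935/13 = -374071.92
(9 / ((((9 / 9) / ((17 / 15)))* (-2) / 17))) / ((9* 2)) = -289 / 60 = -4.82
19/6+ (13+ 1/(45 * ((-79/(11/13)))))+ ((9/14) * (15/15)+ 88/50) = 30036284/1617525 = 18.57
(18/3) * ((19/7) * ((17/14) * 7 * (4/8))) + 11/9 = 8875/126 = 70.44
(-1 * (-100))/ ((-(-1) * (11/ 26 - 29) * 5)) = -520/ 743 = -0.70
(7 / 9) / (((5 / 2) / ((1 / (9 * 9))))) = 14 / 3645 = 0.00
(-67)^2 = 4489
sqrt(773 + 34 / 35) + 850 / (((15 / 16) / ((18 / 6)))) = sqrt(948115) / 35 + 2720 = 2747.82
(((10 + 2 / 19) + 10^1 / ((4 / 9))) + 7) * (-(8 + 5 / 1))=-19565 / 38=-514.87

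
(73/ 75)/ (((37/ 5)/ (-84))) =-2044/ 185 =-11.05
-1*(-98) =98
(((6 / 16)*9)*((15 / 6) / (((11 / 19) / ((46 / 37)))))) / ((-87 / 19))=-373635 / 94424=-3.96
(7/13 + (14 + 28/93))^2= 321879481/1461681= 220.21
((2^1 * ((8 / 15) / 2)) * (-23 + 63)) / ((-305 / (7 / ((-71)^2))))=-448 / 4612515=-0.00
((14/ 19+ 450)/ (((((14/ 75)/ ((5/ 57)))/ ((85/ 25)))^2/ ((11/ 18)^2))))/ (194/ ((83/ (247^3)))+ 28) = 3883810129375/ 318342650635185624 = 0.00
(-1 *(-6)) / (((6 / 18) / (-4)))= -72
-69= -69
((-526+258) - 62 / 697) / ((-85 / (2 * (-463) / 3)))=-57676836 / 59245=-973.53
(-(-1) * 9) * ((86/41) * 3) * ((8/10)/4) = 2322/205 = 11.33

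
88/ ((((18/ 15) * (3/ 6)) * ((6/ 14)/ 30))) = 30800/ 3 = 10266.67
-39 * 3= -117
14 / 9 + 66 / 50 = 647 / 225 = 2.88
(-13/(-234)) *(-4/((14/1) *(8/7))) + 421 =30311/72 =420.99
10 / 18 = 5 / 9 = 0.56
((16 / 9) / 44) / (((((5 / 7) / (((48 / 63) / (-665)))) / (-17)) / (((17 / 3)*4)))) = 73984 / 2962575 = 0.02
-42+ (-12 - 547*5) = -2789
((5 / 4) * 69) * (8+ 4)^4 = 1788480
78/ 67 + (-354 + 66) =-19218/ 67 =-286.84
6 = 6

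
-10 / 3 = -3.33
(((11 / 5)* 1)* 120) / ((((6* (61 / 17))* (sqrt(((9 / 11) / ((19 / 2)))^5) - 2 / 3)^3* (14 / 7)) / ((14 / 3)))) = -747119957992200777900017498861449326573 / 7736423433381008515766695188844340842 - 178973163941302951564368419199518175* sqrt(418) / 3868211716690504257883347594422170421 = -97.52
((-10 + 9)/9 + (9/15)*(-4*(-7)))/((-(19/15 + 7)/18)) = -36.34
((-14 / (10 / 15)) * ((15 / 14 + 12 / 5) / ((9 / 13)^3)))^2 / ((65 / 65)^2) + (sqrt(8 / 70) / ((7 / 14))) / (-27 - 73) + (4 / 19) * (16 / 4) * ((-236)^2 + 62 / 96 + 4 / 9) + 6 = 1627525039 / 17100 - sqrt(35) / 875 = 95176.90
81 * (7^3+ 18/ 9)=27945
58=58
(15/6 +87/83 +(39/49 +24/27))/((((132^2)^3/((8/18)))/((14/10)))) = 0.00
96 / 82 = 48 / 41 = 1.17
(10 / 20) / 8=1 / 16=0.06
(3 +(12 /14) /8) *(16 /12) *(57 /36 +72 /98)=39527 /4116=9.60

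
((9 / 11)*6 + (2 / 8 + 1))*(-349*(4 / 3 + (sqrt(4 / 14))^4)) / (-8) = 380.19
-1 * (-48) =48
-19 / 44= -0.43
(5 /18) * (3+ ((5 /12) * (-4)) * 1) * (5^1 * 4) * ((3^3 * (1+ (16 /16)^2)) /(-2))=-200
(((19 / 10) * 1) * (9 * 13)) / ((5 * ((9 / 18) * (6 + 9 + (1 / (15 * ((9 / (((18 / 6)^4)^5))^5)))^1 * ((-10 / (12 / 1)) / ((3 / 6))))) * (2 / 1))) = -0.00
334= 334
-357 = -357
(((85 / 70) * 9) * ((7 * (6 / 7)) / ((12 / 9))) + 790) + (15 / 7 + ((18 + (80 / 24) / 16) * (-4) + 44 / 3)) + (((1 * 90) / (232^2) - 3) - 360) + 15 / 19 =4520070011 / 10737888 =420.95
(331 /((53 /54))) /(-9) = -1986 /53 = -37.47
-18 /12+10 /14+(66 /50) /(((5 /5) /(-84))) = -39083 /350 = -111.67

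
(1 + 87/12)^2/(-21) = -363/112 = -3.24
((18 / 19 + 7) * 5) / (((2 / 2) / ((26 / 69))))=19630 / 1311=14.97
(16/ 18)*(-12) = -10.67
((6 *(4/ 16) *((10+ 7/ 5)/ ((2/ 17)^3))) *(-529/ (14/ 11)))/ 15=-1629558579/ 5600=-290992.60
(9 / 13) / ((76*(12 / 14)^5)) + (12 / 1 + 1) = 11114023 / 853632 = 13.02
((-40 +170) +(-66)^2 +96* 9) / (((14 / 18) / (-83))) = -3996450 / 7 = -570921.43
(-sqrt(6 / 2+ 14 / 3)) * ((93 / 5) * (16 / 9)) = -496 * sqrt(69) / 45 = -91.56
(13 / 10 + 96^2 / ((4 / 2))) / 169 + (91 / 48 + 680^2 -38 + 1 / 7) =131282141489 / 283920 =462391.31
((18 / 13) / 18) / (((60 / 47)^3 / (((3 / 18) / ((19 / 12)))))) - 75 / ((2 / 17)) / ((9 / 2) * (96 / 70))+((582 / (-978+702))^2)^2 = -623498612914357 / 7465038516000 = -83.52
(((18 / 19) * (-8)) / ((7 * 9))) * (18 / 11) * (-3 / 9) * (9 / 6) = 144 / 1463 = 0.10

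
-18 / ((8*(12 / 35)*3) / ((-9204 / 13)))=6195 / 4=1548.75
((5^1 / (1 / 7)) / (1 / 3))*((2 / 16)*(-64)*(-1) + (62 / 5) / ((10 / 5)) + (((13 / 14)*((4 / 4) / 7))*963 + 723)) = 1271469 / 14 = 90819.21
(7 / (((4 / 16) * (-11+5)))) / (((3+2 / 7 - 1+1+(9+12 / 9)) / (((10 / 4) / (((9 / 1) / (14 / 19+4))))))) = -1225 / 2717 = -0.45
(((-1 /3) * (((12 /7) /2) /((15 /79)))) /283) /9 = -158 /267435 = -0.00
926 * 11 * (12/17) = 7190.12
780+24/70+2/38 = 518963/665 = 780.40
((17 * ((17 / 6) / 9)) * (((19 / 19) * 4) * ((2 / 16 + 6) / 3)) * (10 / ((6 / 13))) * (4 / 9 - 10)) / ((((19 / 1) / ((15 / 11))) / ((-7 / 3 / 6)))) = 1385299825 / 5484996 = 252.56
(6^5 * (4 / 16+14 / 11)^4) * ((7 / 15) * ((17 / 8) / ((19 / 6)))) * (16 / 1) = 582709965957 / 2781790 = 209473.02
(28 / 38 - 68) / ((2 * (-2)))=639 / 38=16.82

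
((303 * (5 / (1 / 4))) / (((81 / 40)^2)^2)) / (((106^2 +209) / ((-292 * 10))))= -3019980800000 / 32844648123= -91.95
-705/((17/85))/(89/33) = -116325/89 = -1307.02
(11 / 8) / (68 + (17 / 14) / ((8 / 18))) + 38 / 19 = 7999 / 3961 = 2.02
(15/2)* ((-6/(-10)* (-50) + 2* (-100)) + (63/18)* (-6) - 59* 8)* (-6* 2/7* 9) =83661.43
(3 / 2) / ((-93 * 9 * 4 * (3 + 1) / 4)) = -1 / 2232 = -0.00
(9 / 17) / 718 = 9 / 12206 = 0.00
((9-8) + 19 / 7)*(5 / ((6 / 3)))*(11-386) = -24375 / 7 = -3482.14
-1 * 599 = -599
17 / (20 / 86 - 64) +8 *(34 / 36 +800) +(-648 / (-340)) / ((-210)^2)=2744024833946 / 428266125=6407.29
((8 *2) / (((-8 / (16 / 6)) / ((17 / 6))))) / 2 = -68 / 9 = -7.56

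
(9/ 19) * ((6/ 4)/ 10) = 27/ 380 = 0.07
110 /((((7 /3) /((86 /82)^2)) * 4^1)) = 305085 /23534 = 12.96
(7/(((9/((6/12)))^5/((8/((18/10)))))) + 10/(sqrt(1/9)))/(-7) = -63772955/14880348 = -4.29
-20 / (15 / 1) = -4 / 3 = -1.33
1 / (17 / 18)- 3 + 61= 1004 / 17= 59.06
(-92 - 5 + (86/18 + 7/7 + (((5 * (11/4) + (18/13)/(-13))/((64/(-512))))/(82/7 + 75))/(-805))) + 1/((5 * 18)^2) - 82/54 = -77058947777/830922300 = -92.74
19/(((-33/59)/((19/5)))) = -21299/165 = -129.08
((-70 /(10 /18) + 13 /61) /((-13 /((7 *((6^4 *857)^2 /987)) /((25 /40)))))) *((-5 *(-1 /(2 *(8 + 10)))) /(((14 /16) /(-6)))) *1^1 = -33654590767374336 /260897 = -128995698560.64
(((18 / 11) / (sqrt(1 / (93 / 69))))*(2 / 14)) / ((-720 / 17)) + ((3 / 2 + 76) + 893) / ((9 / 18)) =1941 - 17*sqrt(713) / 70840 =1940.99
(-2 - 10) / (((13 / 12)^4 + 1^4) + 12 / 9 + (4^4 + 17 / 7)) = -0.05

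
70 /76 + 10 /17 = 975 /646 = 1.51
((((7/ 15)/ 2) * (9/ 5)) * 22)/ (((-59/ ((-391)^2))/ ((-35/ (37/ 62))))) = 15326931774/ 10915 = 1404208.13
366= 366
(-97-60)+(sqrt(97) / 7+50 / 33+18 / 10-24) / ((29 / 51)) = -308436 / 1595+51 *sqrt(97) / 203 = -190.90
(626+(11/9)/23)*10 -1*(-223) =1342091/207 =6483.53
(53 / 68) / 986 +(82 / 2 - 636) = -39893507 / 67048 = -595.00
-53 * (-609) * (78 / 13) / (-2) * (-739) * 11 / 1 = 787139199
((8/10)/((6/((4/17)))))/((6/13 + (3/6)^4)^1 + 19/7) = 11648/1202325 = 0.01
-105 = -105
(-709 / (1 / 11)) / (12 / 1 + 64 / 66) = -257367 / 428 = -601.32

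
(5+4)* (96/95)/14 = 432/665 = 0.65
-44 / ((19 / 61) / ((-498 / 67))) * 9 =12029688 / 1273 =9449.87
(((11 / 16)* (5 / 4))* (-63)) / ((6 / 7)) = -8085 / 128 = -63.16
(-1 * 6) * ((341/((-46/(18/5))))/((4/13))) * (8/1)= 478764/115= 4163.17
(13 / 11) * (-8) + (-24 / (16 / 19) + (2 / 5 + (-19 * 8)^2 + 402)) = 2581529 / 110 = 23468.45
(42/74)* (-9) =-189/37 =-5.11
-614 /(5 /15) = -1842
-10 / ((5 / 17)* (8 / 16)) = -68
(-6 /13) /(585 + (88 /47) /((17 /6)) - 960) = 1598 /1296087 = 0.00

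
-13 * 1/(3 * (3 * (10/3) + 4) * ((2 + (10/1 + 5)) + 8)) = -13/1050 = -0.01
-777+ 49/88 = -776.44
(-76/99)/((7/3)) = -76/231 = -0.33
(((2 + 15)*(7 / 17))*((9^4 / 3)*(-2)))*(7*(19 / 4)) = -2036097 / 2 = -1018048.50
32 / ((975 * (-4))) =-8 / 975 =-0.01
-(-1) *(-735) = -735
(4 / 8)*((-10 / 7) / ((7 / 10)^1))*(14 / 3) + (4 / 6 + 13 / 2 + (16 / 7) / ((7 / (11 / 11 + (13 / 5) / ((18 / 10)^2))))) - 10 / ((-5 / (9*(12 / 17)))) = 2118545 / 134946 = 15.70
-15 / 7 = -2.14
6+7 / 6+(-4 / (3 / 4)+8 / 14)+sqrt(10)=5.57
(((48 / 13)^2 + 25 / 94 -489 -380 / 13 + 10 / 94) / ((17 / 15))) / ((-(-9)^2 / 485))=6474849425 / 2430558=2663.94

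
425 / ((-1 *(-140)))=85 / 28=3.04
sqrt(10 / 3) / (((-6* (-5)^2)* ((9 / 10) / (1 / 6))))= -sqrt(30) / 2430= -0.00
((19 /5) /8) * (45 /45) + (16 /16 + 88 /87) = 8653 /3480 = 2.49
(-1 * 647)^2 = 418609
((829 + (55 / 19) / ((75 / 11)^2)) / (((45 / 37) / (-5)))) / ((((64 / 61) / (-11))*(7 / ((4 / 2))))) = 219982190681 / 21546000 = 10209.89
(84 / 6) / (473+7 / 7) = 7 / 237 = 0.03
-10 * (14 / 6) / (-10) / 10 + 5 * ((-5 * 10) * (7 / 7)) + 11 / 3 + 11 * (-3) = -279.10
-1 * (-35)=35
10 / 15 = 2 / 3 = 0.67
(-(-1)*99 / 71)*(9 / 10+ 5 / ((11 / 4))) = 2691 / 710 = 3.79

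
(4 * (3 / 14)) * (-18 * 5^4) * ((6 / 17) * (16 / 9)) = -720000 / 119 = -6050.42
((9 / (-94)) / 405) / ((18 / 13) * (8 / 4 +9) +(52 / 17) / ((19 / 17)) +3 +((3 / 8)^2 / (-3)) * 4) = -1976 / 173690145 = -0.00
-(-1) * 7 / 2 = 7 / 2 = 3.50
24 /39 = 8 /13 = 0.62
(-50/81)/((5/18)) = -20/9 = -2.22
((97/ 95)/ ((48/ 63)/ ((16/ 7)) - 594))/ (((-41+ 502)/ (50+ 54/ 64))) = -473457/ 2495964640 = -0.00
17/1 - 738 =-721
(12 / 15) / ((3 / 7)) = 28 / 15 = 1.87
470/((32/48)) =705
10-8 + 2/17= 2.12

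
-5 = -5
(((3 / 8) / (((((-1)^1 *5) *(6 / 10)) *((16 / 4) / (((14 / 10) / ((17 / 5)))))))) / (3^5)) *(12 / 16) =-7 / 176256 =-0.00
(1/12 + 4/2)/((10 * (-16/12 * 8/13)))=-65/256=-0.25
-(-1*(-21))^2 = -441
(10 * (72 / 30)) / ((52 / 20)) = 120 / 13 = 9.23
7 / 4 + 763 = 764.75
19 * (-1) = -19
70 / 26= 35 / 13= 2.69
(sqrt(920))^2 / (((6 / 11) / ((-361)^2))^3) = 12547446225439330869.07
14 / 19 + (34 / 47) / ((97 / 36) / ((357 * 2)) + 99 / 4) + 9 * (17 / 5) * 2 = 176042496428 / 2840950015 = 61.97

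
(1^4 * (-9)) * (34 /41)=-306 /41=-7.46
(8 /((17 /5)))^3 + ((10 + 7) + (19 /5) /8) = 5994187 /196520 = 30.50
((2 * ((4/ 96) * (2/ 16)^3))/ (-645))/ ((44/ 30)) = -1/ 5812224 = -0.00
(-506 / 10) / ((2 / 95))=-4807 / 2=-2403.50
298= 298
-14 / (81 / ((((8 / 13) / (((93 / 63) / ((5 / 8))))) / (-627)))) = 490 / 6822387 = 0.00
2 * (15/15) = 2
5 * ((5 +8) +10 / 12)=415 / 6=69.17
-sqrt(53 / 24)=-sqrt(318) / 12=-1.49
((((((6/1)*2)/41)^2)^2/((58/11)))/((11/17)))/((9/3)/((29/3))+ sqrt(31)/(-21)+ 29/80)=686975385600*sqrt(31)/2565055049630921+ 9706784532480/2565055049630921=0.01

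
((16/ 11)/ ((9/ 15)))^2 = 6400/ 1089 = 5.88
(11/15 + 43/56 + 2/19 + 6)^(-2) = 254721600/14737717201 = 0.02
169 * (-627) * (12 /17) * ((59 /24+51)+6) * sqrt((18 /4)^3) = -4082648427 * sqrt(2) /136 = -42453946.88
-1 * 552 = -552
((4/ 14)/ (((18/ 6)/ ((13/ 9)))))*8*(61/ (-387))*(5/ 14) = -31720/ 512001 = -0.06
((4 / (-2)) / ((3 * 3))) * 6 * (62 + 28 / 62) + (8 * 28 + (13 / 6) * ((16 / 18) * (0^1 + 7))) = 129076 / 837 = 154.21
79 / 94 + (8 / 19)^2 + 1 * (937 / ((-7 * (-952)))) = 130968699 / 113068088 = 1.16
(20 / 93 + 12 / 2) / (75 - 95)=-289 / 930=-0.31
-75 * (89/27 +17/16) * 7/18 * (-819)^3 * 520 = 145267483008375/4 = 36316870752093.75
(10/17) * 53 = 530/17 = 31.18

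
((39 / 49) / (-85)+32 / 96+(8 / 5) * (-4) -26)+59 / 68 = -311959 / 9996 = -31.21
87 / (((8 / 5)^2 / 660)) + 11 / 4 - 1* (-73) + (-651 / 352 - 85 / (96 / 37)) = 11864597 / 528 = 22470.83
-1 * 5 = -5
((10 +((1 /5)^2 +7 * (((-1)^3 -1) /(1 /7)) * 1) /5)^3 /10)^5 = -15215553186858310971989115253467675282088817999 /2842170943040400743484497070312500000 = -5353496848.64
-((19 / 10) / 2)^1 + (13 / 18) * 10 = 1129 / 180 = 6.27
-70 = -70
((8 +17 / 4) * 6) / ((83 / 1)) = 147 / 166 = 0.89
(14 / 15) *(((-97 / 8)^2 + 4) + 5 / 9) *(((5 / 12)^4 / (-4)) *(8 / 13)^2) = -76391875 / 189236736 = -0.40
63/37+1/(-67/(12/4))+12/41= 198258/101639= 1.95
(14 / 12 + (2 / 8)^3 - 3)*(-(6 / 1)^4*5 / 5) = 9423 / 4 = 2355.75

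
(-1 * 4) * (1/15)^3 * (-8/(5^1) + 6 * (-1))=152/16875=0.01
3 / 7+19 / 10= 163 / 70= 2.33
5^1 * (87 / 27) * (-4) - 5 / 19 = -11065 / 171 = -64.71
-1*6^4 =-1296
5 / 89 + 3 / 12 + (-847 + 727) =-42611 / 356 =-119.69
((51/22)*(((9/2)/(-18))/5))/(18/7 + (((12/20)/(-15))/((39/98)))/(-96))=-417690/9270173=-0.05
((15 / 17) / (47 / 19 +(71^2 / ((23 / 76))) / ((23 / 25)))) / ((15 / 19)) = 190969 / 3094084371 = 0.00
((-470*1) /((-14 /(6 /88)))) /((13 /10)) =3525 /2002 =1.76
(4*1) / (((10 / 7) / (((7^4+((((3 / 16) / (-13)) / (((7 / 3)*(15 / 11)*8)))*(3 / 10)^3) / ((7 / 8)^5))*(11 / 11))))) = 4590222739226 / 682784375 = 6722.80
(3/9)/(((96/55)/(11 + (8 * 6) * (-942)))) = -2486275/288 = -8632.90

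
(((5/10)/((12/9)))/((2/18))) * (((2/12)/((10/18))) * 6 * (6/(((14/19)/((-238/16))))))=-235467/320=-735.83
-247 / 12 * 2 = -247 / 6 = -41.17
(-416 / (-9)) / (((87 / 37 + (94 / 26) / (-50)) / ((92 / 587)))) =920441600 / 289566513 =3.18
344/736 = 43/92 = 0.47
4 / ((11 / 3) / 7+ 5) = 21 / 29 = 0.72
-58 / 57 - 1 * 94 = -5416 / 57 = -95.02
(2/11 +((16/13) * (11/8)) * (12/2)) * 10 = 14780/143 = 103.36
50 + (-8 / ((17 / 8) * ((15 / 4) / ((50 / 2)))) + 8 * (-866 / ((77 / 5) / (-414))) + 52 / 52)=731490677 / 3927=186272.14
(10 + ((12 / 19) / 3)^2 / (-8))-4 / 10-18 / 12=29221 / 3610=8.09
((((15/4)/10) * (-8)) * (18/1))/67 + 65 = 4301/67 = 64.19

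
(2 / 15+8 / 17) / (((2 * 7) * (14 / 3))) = 11 / 1190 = 0.01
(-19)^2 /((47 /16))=5776 /47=122.89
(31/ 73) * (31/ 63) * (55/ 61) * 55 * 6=5814050/ 93513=62.17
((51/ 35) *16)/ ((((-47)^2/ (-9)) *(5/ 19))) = -139536/ 386575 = -0.36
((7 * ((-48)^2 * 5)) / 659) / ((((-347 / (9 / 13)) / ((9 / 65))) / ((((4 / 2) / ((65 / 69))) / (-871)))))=180278784 / 2187928400255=0.00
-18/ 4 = -9/ 2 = -4.50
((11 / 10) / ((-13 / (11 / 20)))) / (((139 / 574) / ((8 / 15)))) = -69454 / 677625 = -0.10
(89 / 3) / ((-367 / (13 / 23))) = -1157 / 25323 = -0.05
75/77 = 0.97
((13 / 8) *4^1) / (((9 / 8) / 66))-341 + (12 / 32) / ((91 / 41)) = 88457 / 2184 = 40.50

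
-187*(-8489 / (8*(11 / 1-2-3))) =1587443 / 48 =33071.73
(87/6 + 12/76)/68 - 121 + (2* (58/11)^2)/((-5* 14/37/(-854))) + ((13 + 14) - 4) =39085419689/1563320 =25001.55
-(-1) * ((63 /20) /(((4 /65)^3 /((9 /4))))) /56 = 4448925 /8192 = 543.08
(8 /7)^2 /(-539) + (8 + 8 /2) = 316868 /26411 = 12.00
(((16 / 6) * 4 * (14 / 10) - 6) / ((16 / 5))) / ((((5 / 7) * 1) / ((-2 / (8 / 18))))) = -1407 / 80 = -17.59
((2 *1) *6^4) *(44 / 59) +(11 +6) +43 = 117588 / 59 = 1993.02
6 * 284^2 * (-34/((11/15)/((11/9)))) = -27423040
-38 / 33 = -1.15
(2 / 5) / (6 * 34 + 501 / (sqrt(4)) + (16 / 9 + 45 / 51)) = 612 / 699455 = 0.00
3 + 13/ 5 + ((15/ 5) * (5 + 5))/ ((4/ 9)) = 73.10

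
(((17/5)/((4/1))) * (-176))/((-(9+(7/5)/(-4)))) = 17.29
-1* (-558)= 558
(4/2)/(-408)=-1/204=-0.00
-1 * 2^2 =-4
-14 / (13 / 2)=-2.15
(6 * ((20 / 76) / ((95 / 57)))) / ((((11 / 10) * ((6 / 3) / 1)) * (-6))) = -15 / 209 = -0.07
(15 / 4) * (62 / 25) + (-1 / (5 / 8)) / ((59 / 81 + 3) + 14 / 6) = 44367 / 4910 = 9.04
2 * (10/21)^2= 200/441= 0.45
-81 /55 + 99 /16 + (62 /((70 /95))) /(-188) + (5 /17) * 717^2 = 744216238897 /4921840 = 151206.91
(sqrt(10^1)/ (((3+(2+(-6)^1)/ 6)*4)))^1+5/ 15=1/ 3+3*sqrt(10)/ 28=0.67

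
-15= -15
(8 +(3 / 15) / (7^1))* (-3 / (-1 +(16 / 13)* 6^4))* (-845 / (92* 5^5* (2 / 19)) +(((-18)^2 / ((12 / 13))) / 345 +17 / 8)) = -0.05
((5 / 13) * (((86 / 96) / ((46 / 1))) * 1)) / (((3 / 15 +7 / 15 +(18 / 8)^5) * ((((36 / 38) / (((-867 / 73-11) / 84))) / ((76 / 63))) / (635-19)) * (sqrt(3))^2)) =-0.01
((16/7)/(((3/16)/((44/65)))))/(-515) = -0.02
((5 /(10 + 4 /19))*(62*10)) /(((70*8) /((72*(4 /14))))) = 53010 /4753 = 11.15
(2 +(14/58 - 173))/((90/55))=-104.35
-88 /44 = -2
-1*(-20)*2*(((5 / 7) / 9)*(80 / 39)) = 16000 / 2457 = 6.51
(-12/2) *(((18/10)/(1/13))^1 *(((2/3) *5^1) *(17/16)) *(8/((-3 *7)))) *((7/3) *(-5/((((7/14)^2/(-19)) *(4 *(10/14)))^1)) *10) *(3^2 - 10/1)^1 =-587860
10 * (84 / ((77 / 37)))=4440 / 11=403.64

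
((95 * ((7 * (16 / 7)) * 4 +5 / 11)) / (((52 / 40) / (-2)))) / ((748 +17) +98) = -1347100 / 123409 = -10.92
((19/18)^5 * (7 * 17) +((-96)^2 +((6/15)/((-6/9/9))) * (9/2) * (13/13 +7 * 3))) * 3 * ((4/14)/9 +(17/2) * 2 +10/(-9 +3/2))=11796475107587/28343520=416196.55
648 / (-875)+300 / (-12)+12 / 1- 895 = -795148 / 875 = -908.74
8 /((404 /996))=1992 /101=19.72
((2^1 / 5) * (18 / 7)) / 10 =18 / 175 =0.10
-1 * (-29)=29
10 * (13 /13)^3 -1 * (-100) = 110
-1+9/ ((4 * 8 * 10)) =-311/ 320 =-0.97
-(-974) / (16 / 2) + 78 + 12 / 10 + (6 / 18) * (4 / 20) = 12061 / 60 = 201.02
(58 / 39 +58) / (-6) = -1160 / 117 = -9.91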